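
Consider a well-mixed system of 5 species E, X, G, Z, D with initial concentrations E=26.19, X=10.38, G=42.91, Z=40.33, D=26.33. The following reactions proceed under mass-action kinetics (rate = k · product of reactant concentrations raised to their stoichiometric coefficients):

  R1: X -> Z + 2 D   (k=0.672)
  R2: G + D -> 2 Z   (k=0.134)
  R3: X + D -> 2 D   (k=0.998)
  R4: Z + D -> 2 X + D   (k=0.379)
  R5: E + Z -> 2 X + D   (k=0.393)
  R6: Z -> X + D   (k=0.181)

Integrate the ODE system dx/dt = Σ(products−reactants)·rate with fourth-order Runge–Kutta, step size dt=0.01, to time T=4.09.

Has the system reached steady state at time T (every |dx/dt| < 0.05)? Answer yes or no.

Steady state at T: yes

RK4 with dt=0.01: 409 steps to T=4.09. Trajectory (selected grid times):
t=0.00: E=26.19 X=10.38 G=42.91 Z=40.33 D=26.33
t=0.45: E=8.76 X=0.00 G=0.00 Z=0.00 D=268.32
t=0.91: E=8.76 X=0.00 G=0.00 Z=-0.00 D=268.32
t=1.36: E=8.76 X=0.00 G=0.00 Z=-0.00 D=268.32
t=1.82: E=8.76 X=0.00 G=0.00 Z=-0.00 D=268.32
t=2.27: E=8.76 X=0.00 G=0.00 Z=-0.00 D=268.32
t=2.73: E=8.76 X=0.00 G=0.00 Z=-0.00 D=268.32
t=3.18: E=8.76 X=0.00 G=0.00 Z=-0.00 D=268.32
t=3.64: E=8.76 X=0.00 G=0.00 Z=-0.00 D=268.32
t=4.09: E=8.76 X=0.00 G=0.00 Z=-0.00 D=268.32
Rates at T: R1=0.0000, R2=0.0000, R3=0.0000, R4=-0.0000, R5=-0.0000, R6=-0.0000
dx/dt at T (Σ net stoichiometry × rate): E=+0.0000, X=-0.0000, G=-0.0000, Z=+0.0000, D=+0.0000
Largest |dx/dt| is |-0.0000| (X) < 0.05 → steady.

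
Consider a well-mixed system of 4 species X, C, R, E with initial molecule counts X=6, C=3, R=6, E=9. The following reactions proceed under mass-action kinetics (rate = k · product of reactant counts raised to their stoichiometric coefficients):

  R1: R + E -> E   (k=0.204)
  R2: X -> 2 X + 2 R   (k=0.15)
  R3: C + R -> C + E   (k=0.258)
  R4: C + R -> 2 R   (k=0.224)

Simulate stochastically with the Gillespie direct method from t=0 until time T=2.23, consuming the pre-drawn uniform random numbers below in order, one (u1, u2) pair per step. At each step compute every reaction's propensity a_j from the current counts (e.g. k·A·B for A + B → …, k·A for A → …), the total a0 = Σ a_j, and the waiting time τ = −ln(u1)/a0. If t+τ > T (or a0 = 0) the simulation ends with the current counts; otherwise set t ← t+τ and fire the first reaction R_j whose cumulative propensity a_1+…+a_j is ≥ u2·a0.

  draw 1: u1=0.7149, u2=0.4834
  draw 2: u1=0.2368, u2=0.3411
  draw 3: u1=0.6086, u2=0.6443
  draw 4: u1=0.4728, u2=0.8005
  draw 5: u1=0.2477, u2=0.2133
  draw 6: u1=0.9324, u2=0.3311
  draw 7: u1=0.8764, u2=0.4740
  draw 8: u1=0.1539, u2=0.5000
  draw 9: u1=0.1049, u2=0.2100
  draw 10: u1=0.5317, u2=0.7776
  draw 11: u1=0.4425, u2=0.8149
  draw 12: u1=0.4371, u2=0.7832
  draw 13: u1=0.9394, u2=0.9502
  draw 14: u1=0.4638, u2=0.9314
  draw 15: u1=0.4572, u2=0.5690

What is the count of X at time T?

X at T = 9

t=0.000: X=6 C=3 R=6 E=9
Draw 1: a1=11.016, a2=0.900, a3=4.644, a4=4.032, a0=20.592; τ=−ln(0.7149)/20.592=0.016 → t=0.016; u2·a0=0.4834·20.592=9.954 ≤ a1=11.016 → R1 fires; X=6 C=3 R=5 E=9
Draw 2: a1=9.180, a2=0.900, a3=3.870, a4=3.360, a0=17.310; τ=−ln(0.2368)/17.310=0.083 → t=0.100; u2·a0=0.3411·17.310=5.904 ≤ a1=9.180 → R1 fires; X=6 C=3 R=4 E=9
Draw 3: a1=7.344, a2=0.900, a3=3.096, a4=2.688, a0=14.028; τ=−ln(0.6086)/14.028=0.035 → t=0.135; u2·a0=0.6443·14.028=9.038; a1+a2=8.244 < 9.038 ≤ a1+…+a3=11.340 → R3 fires; X=6 C=3 R=3 E=10
Draw 4: a1=6.120, a2=0.900, a3=2.322, a4=2.016, a0=11.358; τ=−ln(0.4728)/11.358=0.066 → t=0.201; u2·a0=0.8005·11.358=9.092; a1+a2=7.020 < 9.092 ≤ a1+…+a3=9.342 → R3 fires; X=6 C=3 R=2 E=11
Draw 5: a1=4.488, a2=0.900, a3=1.548, a4=1.344, a0=8.280; τ=−ln(0.2477)/8.280=0.169 → t=0.369; u2·a0=0.2133·8.280=1.766 ≤ a1=4.488 → R1 fires; X=6 C=3 R=1 E=11
Draw 6: a1=2.244, a2=0.900, a3=0.774, a4=0.672, a0=4.590; τ=−ln(0.9324)/4.590=0.015 → t=0.385; u2·a0=0.3311·4.590=1.520 ≤ a1=2.244 → R1 fires; X=6 C=3 R=0 E=11
Draw 7: a1=0.000, a2=0.900, a3=0.000, a4=0.000, a0=0.900; τ=−ln(0.8764)/0.900=0.147 → t=0.531; u2·a0=0.4740·0.900=0.427; a1=0.000 < 0.427 ≤ a1+a2=0.900 → R2 fires; X=7 C=3 R=2 E=11
Draw 8: a1=4.488, a2=1.050, a3=1.548, a4=1.344, a0=8.430; τ=−ln(0.1539)/8.430=0.222 → t=0.753; u2·a0=0.5000·8.430=4.215 ≤ a1=4.488 → R1 fires; X=7 C=3 R=1 E=11
Draw 9: a1=2.244, a2=1.050, a3=0.774, a4=0.672, a0=4.740; τ=−ln(0.1049)/4.740=0.476 → t=1.229; u2·a0=0.2100·4.740=0.995 ≤ a1=2.244 → R1 fires; X=7 C=3 R=0 E=11
Draw 10: a1=0.000, a2=1.050, a3=0.000, a4=0.000, a0=1.050; τ=−ln(0.5317)/1.050=0.602 → t=1.831; u2·a0=0.7776·1.050=0.816; a1=0.000 < 0.816 ≤ a1+a2=1.050 → R2 fires; X=8 C=3 R=2 E=11
Draw 11: a1=4.488, a2=1.200, a3=1.548, a4=1.344, a0=8.580; τ=−ln(0.4425)/8.580=0.095 → t=1.926; u2·a0=0.8149·8.580=6.992; a1+a2=5.688 < 6.992 ≤ a1+…+a3=7.236 → R3 fires; X=8 C=3 R=1 E=12
Draw 12: a1=2.448, a2=1.200, a3=0.774, a4=0.672, a0=5.094; τ=−ln(0.4371)/5.094=0.162 → t=2.088; u2·a0=0.7832·5.094=3.990; a1+a2=3.648 < 3.990 ≤ a1+…+a3=4.422 → R3 fires; X=8 C=3 R=0 E=13
Draw 13: a1=0.000, a2=1.200, a3=0.000, a4=0.000, a0=1.200; τ=−ln(0.9394)/1.200=0.052 → t=2.140; u2·a0=0.9502·1.200=1.140; a1=0.000 < 1.140 ≤ a1+a2=1.200 → R2 fires; X=9 C=3 R=2 E=13
Draw 14: a1=5.304, a2=1.350, a3=1.548, a4=1.344, a0=9.546; τ=−ln(0.4638)/9.546=0.080 → t=2.221; u2·a0=0.9314·9.546=8.891; a1+…+a3=8.202 < 8.891 ≤ a1+…+a4=9.546 → R4 fires; X=9 C=2 R=3 E=13
Draw 15: a1=7.956, a2=1.350, a3=1.548, a4=1.344, a0=12.198; τ=−ln(0.4572)/12.198=0.064 → t=2.285 > T=2.23: stop.
Read off X at T=2.23: 9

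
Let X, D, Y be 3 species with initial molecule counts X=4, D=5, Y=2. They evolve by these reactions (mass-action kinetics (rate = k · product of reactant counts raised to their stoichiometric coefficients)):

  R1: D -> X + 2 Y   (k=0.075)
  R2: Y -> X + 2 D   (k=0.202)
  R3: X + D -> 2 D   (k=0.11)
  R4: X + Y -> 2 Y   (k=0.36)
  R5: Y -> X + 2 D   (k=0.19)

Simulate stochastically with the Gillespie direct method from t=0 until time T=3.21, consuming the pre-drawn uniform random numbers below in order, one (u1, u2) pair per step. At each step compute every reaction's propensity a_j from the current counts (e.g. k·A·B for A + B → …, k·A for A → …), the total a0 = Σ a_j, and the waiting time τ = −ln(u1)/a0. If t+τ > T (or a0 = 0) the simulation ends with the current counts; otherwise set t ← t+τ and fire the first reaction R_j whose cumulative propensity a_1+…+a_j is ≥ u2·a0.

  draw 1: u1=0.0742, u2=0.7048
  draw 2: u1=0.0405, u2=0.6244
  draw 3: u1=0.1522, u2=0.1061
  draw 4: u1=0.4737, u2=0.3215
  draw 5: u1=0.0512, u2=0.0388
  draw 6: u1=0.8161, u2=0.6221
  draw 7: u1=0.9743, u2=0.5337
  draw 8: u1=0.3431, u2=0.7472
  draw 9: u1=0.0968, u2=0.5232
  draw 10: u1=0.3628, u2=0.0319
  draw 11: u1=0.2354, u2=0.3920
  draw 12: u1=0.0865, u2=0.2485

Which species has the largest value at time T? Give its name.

Dominant species at T: Y

t=0.000: X=4 D=5 Y=2
Draw 1: a1=0.375, a2=0.404, a3=2.200, a4=2.880, a5=0.380, a0=6.239; τ=−ln(0.0742)/6.239=0.417 → t=0.417; u2·a0=0.7048·6.239=4.397; a1+…+a3=2.979 < 4.397 ≤ a1+…+a4=5.859 → R4 fires; X=3 D=5 Y=3
Draw 2: a1=0.375, a2=0.606, a3=1.650, a4=3.240, a5=0.570, a0=6.441; τ=−ln(0.0405)/6.441=0.498 → t=0.915; u2·a0=0.6244·6.441=4.022; a1+…+a3=2.631 < 4.022 ≤ a1+…+a4=5.871 → R4 fires; X=2 D=5 Y=4
Draw 3: a1=0.375, a2=0.808, a3=1.100, a4=2.880, a5=0.760, a0=5.923; τ=−ln(0.1522)/5.923=0.318 → t=1.233; u2·a0=0.1061·5.923=0.628; a1=0.375 < 0.628 ≤ a1+a2=1.183 → R2 fires; X=3 D=7 Y=3
Draw 4: a1=0.525, a2=0.606, a3=2.310, a4=3.240, a5=0.570, a0=7.251; τ=−ln(0.4737)/7.251=0.103 → t=1.336; u2·a0=0.3215·7.251=2.331; a1+a2=1.131 < 2.331 ≤ a1+…+a3=3.441 → R3 fires; X=2 D=8 Y=3
Draw 5: a1=0.600, a2=0.606, a3=1.760, a4=2.160, a5=0.570, a0=5.696; τ=−ln(0.0512)/5.696=0.522 → t=1.857; u2·a0=0.0388·5.696=0.221 ≤ a1=0.600 → R1 fires; X=3 D=7 Y=5
Draw 6: a1=0.525, a2=1.010, a3=2.310, a4=5.400, a5=0.950, a0=10.195; τ=−ln(0.8161)/10.195=0.020 → t=1.877; u2·a0=0.6221·10.195=6.342; a1+…+a3=3.845 < 6.342 ≤ a1+…+a4=9.245 → R4 fires; X=2 D=7 Y=6
Draw 7: a1=0.525, a2=1.212, a3=1.540, a4=4.320, a5=1.140, a0=8.737; τ=−ln(0.9743)/8.737=0.003 → t=1.880; u2·a0=0.5337·8.737=4.663; a1+…+a3=3.277 < 4.663 ≤ a1+…+a4=7.597 → R4 fires; X=1 D=7 Y=7
Draw 8: a1=0.525, a2=1.414, a3=0.770, a4=2.520, a5=1.330, a0=6.559; τ=−ln(0.3431)/6.559=0.163 → t=2.043; u2·a0=0.7472·6.559=4.901; a1+…+a3=2.709 < 4.901 ≤ a1+…+a4=5.229 → R4 fires; X=0 D=7 Y=8
Draw 9: a1=0.525, a2=1.616, a3=0.000, a4=0.000, a5=1.520, a0=3.661; τ=−ln(0.0968)/3.661=0.638 → t=2.681; u2·a0=0.5232·3.661=1.915; a1=0.525 < 1.915 ≤ a1+a2=2.141 → R2 fires; X=1 D=9 Y=7
Draw 10: a1=0.675, a2=1.414, a3=0.990, a4=2.520, a5=1.330, a0=6.929; τ=−ln(0.3628)/6.929=0.146 → t=2.828; u2·a0=0.0319·6.929=0.221 ≤ a1=0.675 → R1 fires; X=2 D=8 Y=9
Draw 11: a1=0.600, a2=1.818, a3=1.760, a4=6.480, a5=1.710, a0=12.368; τ=−ln(0.2354)/12.368=0.117 → t=2.944; u2·a0=0.3920·12.368=4.848; a1+…+a3=4.178 < 4.848 ≤ a1+…+a4=10.658 → R4 fires; X=1 D=8 Y=10
Draw 12: a1=0.600, a2=2.020, a3=0.880, a4=3.600, a5=1.900, a0=9.000; τ=−ln(0.0865)/9.000=0.272 → t=3.216 > T=3.21: stop.
At T=3.21: X=1 D=8 Y=10; the largest is Y.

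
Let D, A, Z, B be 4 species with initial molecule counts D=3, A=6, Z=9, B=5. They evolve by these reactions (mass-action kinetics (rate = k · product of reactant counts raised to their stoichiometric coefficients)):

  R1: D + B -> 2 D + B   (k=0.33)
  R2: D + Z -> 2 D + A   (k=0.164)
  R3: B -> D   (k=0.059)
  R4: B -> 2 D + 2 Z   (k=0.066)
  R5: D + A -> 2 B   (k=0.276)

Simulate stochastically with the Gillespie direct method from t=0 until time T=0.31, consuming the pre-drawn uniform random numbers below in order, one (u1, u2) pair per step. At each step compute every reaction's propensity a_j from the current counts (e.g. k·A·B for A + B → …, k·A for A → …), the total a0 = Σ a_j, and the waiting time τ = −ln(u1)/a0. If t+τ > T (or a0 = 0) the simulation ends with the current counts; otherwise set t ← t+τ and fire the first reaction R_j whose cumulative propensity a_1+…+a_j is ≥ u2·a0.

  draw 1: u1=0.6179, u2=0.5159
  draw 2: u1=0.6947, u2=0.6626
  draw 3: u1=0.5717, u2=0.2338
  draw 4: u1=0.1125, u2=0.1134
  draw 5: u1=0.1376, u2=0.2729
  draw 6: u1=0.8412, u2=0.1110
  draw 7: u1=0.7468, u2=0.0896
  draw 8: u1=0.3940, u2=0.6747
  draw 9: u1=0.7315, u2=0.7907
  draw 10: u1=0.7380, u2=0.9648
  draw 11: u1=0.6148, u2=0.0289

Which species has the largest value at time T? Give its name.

t=0.000: D=3 A=6 Z=9 B=5
Draw 1: a1=4.950, a2=4.428, a3=0.295, a4=0.330, a5=4.968, a0=14.971; τ=−ln(0.6179)/14.971=0.032 → t=0.032; u2·a0=0.5159·14.971=7.724; a1=4.950 < 7.724 ≤ a1+a2=9.378 → R2 fires; D=4 A=7 Z=8 B=5
Draw 2: a1=6.600, a2=5.248, a3=0.295, a4=0.330, a5=7.728, a0=20.201; τ=−ln(0.6947)/20.201=0.018 → t=0.050; u2·a0=0.6626·20.201=13.385; a1+…+a4=12.473 < 13.385 ≤ a1+…+a5=20.201 → R5 fires; D=3 A=6 Z=8 B=7
Draw 3: a1=6.930, a2=3.936, a3=0.413, a4=0.462, a5=4.968, a0=16.709; τ=−ln(0.5717)/16.709=0.033 → t=0.084; u2·a0=0.2338·16.709=3.907 ≤ a1=6.930 → R1 fires; D=4 A=6 Z=8 B=7
Draw 4: a1=9.240, a2=5.248, a3=0.413, a4=0.462, a5=6.624, a0=21.987; τ=−ln(0.1125)/21.987=0.099 → t=0.183; u2·a0=0.1134·21.987=2.493 ≤ a1=9.240 → R1 fires; D=5 A=6 Z=8 B=7
Draw 5: a1=11.550, a2=6.560, a3=0.413, a4=0.462, a5=8.280, a0=27.265; τ=−ln(0.1376)/27.265=0.073 → t=0.256; u2·a0=0.2729·27.265=7.441 ≤ a1=11.550 → R1 fires; D=6 A=6 Z=8 B=7
Draw 6: a1=13.860, a2=7.872, a3=0.413, a4=0.462, a5=9.936, a0=32.543; τ=−ln(0.8412)/32.543=0.005 → t=0.261; u2·a0=0.1110·32.543=3.612 ≤ a1=13.860 → R1 fires; D=7 A=6 Z=8 B=7
Draw 7: a1=16.170, a2=9.184, a3=0.413, a4=0.462, a5=11.592, a0=37.821; τ=−ln(0.7468)/37.821=0.008 → t=0.269; u2·a0=0.0896·37.821=3.389 ≤ a1=16.170 → R1 fires; D=8 A=6 Z=8 B=7
Draw 8: a1=18.480, a2=10.496, a3=0.413, a4=0.462, a5=13.248, a0=43.099; τ=−ln(0.3940)/43.099=0.022 → t=0.290; u2·a0=0.6747·43.099=29.079; a1+a2=28.976 < 29.079 ≤ a1+…+a3=29.389 → R3 fires; D=9 A=6 Z=8 B=6
Draw 9: a1=17.820, a2=11.808, a3=0.354, a4=0.396, a5=14.904, a0=45.282; τ=−ln(0.7315)/45.282=0.007 → t=0.297; u2·a0=0.7907·45.282=35.804; a1+…+a4=30.378 < 35.804 ≤ a1+…+a5=45.282 → R5 fires; D=8 A=5 Z=8 B=8
Draw 10: a1=21.120, a2=10.496, a3=0.472, a4=0.528, a5=11.040, a0=43.656; τ=−ln(0.7380)/43.656=0.007 → t=0.304; u2·a0=0.9648·43.656=42.119; a1+…+a4=32.616 < 42.119 ≤ a1+…+a5=43.656 → R5 fires; D=7 A=4 Z=8 B=10
Draw 11: a1=23.100, a2=9.184, a3=0.590, a4=0.660, a5=7.728, a0=41.262; τ=−ln(0.6148)/41.262=0.012 → t=0.316 > T=0.31: stop.
At T=0.31: D=7 A=4 Z=8 B=10; the largest is B.

Dominant species at T: B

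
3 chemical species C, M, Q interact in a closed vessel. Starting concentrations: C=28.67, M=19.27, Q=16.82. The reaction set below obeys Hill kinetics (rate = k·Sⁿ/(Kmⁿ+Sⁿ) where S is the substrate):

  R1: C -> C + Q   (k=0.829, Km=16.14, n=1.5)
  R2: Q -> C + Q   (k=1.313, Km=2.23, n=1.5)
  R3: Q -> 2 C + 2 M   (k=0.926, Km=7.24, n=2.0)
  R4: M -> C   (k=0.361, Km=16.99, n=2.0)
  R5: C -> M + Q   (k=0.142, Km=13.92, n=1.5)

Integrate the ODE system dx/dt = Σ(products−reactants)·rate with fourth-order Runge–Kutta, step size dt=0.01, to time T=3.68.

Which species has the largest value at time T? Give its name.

Dominant species at T: C

RK4 with dt=0.01: 368 steps to T=3.68. Trajectory (selected grid times):
t=0.00: C=28.67 M=19.27 Q=16.82
t=0.41: C=29.86 M=19.87 Q=16.78
t=0.82: C=31.06 M=20.47 Q=16.75
t=1.23: C=32.26 M=21.06 Q=16.73
t=1.64: C=33.45 M=21.66 Q=16.71
t=2.04: C=34.62 M=22.24 Q=16.69
t=2.45: C=35.82 M=22.83 Q=16.68
t=2.86: C=37.03 M=23.42 Q=16.67
t=3.27: C=38.23 M=24.01 Q=16.66
t=3.68: C=39.43 M=24.59 Q=16.66
At T=3.68: C=39.43 M=24.59 Q=16.66; the largest is C.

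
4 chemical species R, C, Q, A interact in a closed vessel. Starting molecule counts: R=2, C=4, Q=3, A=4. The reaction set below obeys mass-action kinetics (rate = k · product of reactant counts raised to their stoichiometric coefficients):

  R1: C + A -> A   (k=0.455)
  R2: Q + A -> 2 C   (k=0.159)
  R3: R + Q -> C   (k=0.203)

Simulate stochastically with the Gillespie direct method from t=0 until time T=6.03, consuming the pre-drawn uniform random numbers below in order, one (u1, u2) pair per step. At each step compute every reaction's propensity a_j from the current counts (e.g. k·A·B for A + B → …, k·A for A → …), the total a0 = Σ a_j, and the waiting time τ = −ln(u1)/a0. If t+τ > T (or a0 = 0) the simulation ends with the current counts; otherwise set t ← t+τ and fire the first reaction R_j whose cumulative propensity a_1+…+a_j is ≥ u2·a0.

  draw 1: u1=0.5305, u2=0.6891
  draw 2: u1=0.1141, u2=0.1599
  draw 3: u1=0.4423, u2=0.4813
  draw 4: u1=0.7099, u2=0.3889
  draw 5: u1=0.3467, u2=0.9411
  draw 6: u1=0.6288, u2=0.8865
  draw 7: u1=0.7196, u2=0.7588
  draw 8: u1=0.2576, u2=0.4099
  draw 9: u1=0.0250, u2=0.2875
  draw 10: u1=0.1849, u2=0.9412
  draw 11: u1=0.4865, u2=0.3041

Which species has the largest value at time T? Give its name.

Dominant species at T: A

t=0.000: R=2 C=4 Q=3 A=4
Draw 1: a1=7.280, a2=1.908, a3=1.218, a0=10.406; τ=−ln(0.5305)/10.406=0.061 → t=0.061; u2·a0=0.6891·10.406=7.171 ≤ a1=7.280 → R1 fires; R=2 C=3 Q=3 A=4
Draw 2: a1=5.460, a2=1.908, a3=1.218, a0=8.586; τ=−ln(0.1141)/8.586=0.253 → t=0.314; u2·a0=0.1599·8.586=1.373 ≤ a1=5.460 → R1 fires; R=2 C=2 Q=3 A=4
Draw 3: a1=3.640, a2=1.908, a3=1.218, a0=6.766; τ=−ln(0.4423)/6.766=0.121 → t=0.434; u2·a0=0.4813·6.766=3.256 ≤ a1=3.640 → R1 fires; R=2 C=1 Q=3 A=4
Draw 4: a1=1.820, a2=1.908, a3=1.218, a0=4.946; τ=−ln(0.7099)/4.946=0.069 → t=0.504; u2·a0=0.3889·4.946=1.923; a1=1.820 < 1.923 ≤ a1+a2=3.728 → R2 fires; R=2 C=3 Q=2 A=3
Draw 5: a1=4.095, a2=0.954, a3=0.812, a0=5.861; τ=−ln(0.3467)/5.861=0.181 → t=0.684; u2·a0=0.9411·5.861=5.516; a1+a2=5.049 < 5.516 ≤ a1+…+a3=5.861 → R3 fires; R=1 C=4 Q=1 A=3
Draw 6: a1=5.460, a2=0.477, a3=0.203, a0=6.140; τ=−ln(0.6288)/6.140=0.076 → t=0.760; u2·a0=0.8865·6.140=5.443 ≤ a1=5.460 → R1 fires; R=1 C=3 Q=1 A=3
Draw 7: a1=4.095, a2=0.477, a3=0.203, a0=4.775; τ=−ln(0.7196)/4.775=0.069 → t=0.829; u2·a0=0.7588·4.775=3.623 ≤ a1=4.095 → R1 fires; R=1 C=2 Q=1 A=3
Draw 8: a1=2.730, a2=0.477, a3=0.203, a0=3.410; τ=−ln(0.2576)/3.410=0.398 → t=1.227; u2·a0=0.4099·3.410=1.398 ≤ a1=2.730 → R1 fires; R=1 C=1 Q=1 A=3
Draw 9: a1=1.365, a2=0.477, a3=0.203, a0=2.045; τ=−ln(0.0250)/2.045=1.804 → t=3.030; u2·a0=0.2875·2.045=0.588 ≤ a1=1.365 → R1 fires; R=1 C=0 Q=1 A=3
Draw 10: a1=0.000, a2=0.477, a3=0.203, a0=0.680; τ=−ln(0.1849)/0.680=2.482 → t=5.513; u2·a0=0.9412·0.680=0.640; a1+a2=0.477 < 0.640 ≤ a1+…+a3=0.680 → R3 fires; R=0 C=1 Q=0 A=3
Draw 11: a1=1.365, a2=0.000, a3=0.000, a0=1.365; τ=−ln(0.4865)/1.365=0.528 → t=6.041 > T=6.03: stop.
At T=6.03: R=0 C=1 Q=0 A=3; the largest is A.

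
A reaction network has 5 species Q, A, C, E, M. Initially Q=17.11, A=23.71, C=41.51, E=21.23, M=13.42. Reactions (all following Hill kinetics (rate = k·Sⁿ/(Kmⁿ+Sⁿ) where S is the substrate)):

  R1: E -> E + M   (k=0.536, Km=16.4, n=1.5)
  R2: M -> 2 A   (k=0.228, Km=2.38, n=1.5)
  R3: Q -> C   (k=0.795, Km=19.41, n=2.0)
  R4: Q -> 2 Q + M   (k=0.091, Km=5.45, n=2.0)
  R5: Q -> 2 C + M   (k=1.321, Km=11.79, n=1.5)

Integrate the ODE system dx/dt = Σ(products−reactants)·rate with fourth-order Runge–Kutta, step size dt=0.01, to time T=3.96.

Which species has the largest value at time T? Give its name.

RK4 with dt=0.01: 396 steps to T=3.96. Trajectory (selected grid times):
t=0.00: Q=17.11 A=23.71 C=41.51 E=21.23 M=13.42
t=0.44: Q=16.63 A=23.90 C=42.39 E=21.23 M=13.87
t=0.88: Q=16.16 A=24.08 C=43.26 E=21.23 M=14.31
t=1.32: Q=15.70 A=24.27 C=44.11 E=21.23 M=14.75
t=1.76: Q=15.25 A=24.46 C=44.95 E=21.23 M=15.18
t=2.20: Q=14.81 A=24.65 C=45.76 E=21.23 M=15.61
t=2.64: Q=14.38 A=24.84 C=46.56 E=21.23 M=16.02
t=3.08: Q=13.97 A=25.03 C=47.35 E=21.23 M=16.43
t=3.52: Q=13.56 A=25.22 C=48.11 E=21.23 M=16.84
t=3.96: Q=13.16 A=25.41 C=48.86 E=21.23 M=17.24
At T=3.96: Q=13.16 A=25.41 C=48.86 E=21.23 M=17.24; the largest is C.

Dominant species at T: C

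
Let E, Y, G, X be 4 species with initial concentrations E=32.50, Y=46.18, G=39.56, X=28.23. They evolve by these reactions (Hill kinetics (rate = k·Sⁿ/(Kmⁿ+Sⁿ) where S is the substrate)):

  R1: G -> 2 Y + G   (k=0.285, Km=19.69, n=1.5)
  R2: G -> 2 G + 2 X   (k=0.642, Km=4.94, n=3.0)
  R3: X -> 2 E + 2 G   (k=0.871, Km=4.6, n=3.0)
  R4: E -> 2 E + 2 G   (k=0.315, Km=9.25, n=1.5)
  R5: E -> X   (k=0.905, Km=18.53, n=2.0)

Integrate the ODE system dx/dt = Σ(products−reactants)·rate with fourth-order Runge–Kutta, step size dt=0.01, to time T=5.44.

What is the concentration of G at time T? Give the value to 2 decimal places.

RK4 with dt=0.01: 544 steps to T=5.44. Trajectory (selected grid times):
t=0.00: E=32.50 Y=46.18 G=39.56 X=28.23
t=0.60: E=33.29 Y=46.44 G=41.31 X=28.89
t=1.21: E=34.10 Y=46.70 G=43.10 X=29.57
t=1.81: E=34.88 Y=46.96 G=44.86 X=30.24
t=2.42: E=35.68 Y=47.23 G=46.65 X=30.92
t=3.02: E=36.46 Y=47.50 G=48.41 X=31.60
t=3.63: E=37.25 Y=47.78 G=50.20 X=32.29
t=4.23: E=38.02 Y=48.06 G=51.96 X=32.98
t=4.84: E=38.80 Y=48.34 G=53.76 X=33.68
t=5.44: E=39.57 Y=48.62 G=55.53 X=34.37
Read off G at T=5.44: 55.53

G at T = 55.53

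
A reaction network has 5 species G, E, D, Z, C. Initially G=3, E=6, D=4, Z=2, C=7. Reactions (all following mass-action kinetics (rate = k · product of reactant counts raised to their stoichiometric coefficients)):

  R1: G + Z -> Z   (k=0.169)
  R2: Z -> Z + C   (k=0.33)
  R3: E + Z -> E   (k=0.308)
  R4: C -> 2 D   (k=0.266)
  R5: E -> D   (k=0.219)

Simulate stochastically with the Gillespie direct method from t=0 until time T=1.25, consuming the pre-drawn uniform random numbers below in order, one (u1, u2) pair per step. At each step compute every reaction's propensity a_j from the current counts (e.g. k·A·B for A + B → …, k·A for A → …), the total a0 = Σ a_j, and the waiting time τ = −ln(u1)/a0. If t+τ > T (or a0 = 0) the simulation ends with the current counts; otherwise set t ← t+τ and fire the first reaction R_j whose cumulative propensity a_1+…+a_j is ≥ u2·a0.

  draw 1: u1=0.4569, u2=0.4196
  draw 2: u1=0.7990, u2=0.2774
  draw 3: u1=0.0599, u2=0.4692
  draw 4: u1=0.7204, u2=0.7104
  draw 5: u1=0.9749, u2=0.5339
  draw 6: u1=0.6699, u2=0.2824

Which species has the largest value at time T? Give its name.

t=0.000: G=3 E=6 D=4 Z=2 C=7
Draw 1: a1=1.014, a2=0.660, a3=3.696, a4=1.862, a5=1.314, a0=8.546; τ=−ln(0.4569)/8.546=0.092 → t=0.092; u2·a0=0.4196·8.546=3.586; a1+a2=1.674 < 3.586 ≤ a1+…+a3=5.370 → R3 fires; G=3 E=6 D=4 Z=1 C=7
Draw 2: a1=0.507, a2=0.330, a3=1.848, a4=1.862, a5=1.314, a0=5.861; τ=−ln(0.7990)/5.861=0.038 → t=0.130; u2·a0=0.2774·5.861=1.626; a1+a2=0.837 < 1.626 ≤ a1+…+a3=2.685 → R3 fires; G=3 E=6 D=4 Z=0 C=7
Draw 3: a1=0.000, a2=0.000, a3=0.000, a4=1.862, a5=1.314, a0=3.176; τ=−ln(0.0599)/3.176=0.886 → t=1.016; u2·a0=0.4692·3.176=1.490; a1+…+a3=0.000 < 1.490 ≤ a1+…+a4=1.862 → R4 fires; G=3 E=6 D=6 Z=0 C=6
Draw 4: a1=0.000, a2=0.000, a3=0.000, a4=1.596, a5=1.314, a0=2.910; τ=−ln(0.7204)/2.910=0.113 → t=1.129; u2·a0=0.7104·2.910=2.067; a1+…+a4=1.596 < 2.067 ≤ a1+…+a5=2.910 → R5 fires; G=3 E=5 D=7 Z=0 C=6
Draw 5: a1=0.000, a2=0.000, a3=0.000, a4=1.596, a5=1.095, a0=2.691; τ=−ln(0.9749)/2.691=0.009 → t=1.138; u2·a0=0.5339·2.691=1.437; a1+…+a3=0.000 < 1.437 ≤ a1+…+a4=1.596 → R4 fires; G=3 E=5 D=9 Z=0 C=5
Draw 6: a1=0.000, a2=0.000, a3=0.000, a4=1.330, a5=1.095, a0=2.425; τ=−ln(0.6699)/2.425=0.165 → t=1.304 > T=1.25: stop.
At T=1.25: G=3 E=5 D=9 Z=0 C=5; the largest is D.

Dominant species at T: D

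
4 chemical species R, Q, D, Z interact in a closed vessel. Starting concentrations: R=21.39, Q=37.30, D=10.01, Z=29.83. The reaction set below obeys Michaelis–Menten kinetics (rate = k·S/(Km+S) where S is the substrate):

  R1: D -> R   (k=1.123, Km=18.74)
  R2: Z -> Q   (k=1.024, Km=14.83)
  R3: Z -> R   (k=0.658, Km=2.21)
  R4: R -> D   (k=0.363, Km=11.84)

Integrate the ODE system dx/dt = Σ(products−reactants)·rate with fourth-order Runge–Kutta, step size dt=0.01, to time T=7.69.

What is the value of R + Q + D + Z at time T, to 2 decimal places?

Value at T = 98.53

Check how each reaction changes W = R + Q + D + Z (weight of products minus weight of reactants):
R1: D -> R: (1·1) − (1·1) = 1 − 1 = 0
R2: Z -> Q: (1·1) − (1·1) = 1 − 1 = 0
R3: Z -> R: (1·1) − (1·1) = 1 − 1 = 0
R4: R -> D: (1·1) − (1·1) = 1 − 1 = 0
Every reaction leaves W unchanged, so W is conserved and no simulation is needed: W(T) = W(0) = 21.39 + 37.30 + 10.01 + 29.83 = 98.53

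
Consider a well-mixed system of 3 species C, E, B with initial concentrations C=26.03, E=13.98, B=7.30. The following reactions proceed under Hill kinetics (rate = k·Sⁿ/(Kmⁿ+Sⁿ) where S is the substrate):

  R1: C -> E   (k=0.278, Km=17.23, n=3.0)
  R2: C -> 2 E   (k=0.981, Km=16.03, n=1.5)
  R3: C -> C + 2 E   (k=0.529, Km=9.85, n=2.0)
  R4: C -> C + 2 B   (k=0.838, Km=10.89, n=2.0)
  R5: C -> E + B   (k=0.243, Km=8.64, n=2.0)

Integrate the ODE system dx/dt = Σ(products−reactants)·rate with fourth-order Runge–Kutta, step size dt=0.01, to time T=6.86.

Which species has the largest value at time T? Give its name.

Dominant species at T: E

RK4 with dt=0.01: 686 steps to T=6.86. Trajectory (selected grid times):
t=0.00: C=26.03 E=13.98 B=7.30
t=0.76: C=25.20 E=16.01 B=8.54
t=1.52: C=24.39 E=18.00 B=9.78
t=2.29: C=23.58 E=20.00 B=11.01
t=3.05: C=22.79 E=21.94 B=12.22
t=3.81: C=22.02 E=23.85 B=13.41
t=4.57: C=21.27 E=25.72 B=14.59
t=5.34: C=20.52 E=27.59 B=15.76
t=6.10: C=19.80 E=29.40 B=16.90
t=6.86: C=19.09 E=31.17 B=18.03
At T=6.86: C=19.09 E=31.17 B=18.03; the largest is E.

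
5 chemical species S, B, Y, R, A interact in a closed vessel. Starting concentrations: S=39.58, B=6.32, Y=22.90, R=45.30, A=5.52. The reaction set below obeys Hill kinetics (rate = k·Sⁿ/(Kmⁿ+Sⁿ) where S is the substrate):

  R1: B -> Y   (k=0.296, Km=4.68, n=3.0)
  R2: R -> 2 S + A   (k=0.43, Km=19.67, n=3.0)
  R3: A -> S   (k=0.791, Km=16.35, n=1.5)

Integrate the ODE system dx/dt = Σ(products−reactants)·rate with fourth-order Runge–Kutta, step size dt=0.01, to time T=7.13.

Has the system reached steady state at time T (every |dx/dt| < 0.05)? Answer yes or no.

RK4 with dt=0.01: 713 steps to T=7.13. Trajectory (selected grid times):
t=0.00: S=39.58 B=6.32 Y=22.90 R=45.30 A=5.52
t=0.79: S=40.31 B=6.16 Y=23.06 R=44.99 A=5.73
t=1.58: S=41.05 B=6.00 Y=23.22 R=44.67 A=5.93
t=2.38: S=41.80 B=5.84 Y=23.38 R=44.36 A=6.13
t=3.17: S=42.54 B=5.68 Y=23.54 R=44.04 A=6.33
t=3.96: S=43.29 B=5.54 Y=23.68 R=43.73 A=6.51
t=4.75: S=44.04 B=5.39 Y=23.83 R=43.42 A=6.70
t=5.55: S=44.80 B=5.25 Y=23.97 R=43.11 A=6.88
t=6.34: S=45.56 B=5.12 Y=24.10 R=42.80 A=7.05
t=7.13: S=46.31 B=4.99 Y=24.23 R=42.49 A=7.22
Rates at T: R1=0.1621, R2=0.3912, R3=0.1795
dx/dt at T (Σ net stoichiometry × rate): S=+0.9619, B=-0.1621, Y=+0.1621, R=-0.3912, A=+0.2117
Largest |dx/dt| is |+0.9619| (S) ≥ 0.05 → not steady.

Steady state at T: no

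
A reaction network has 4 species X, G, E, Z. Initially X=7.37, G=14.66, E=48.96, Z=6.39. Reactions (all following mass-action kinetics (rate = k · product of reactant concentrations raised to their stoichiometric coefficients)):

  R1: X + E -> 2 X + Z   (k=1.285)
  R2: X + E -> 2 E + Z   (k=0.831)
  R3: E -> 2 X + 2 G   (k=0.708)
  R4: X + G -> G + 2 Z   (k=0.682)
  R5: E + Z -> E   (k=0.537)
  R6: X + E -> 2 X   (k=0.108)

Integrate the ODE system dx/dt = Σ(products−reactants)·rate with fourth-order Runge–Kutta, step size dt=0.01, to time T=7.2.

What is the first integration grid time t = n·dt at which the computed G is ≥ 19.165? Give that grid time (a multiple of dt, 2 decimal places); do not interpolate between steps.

Threshold first reached at t = 0.10

RK4 with dt=0.01: 720 steps to T=7.2. Trajectory (selected grid times):
t=0.00: X=7.37 G=14.66 E=48.96 Z=6.39
t=0.09: X=20.88 G=19.11 E=20.65 Z=76.08
t=0.10: X=20.69 G=19.38 E=18.24 Z=81.86
t=0.80: X=0.25 G=23.92 E=2.42 Z=54.70
t=1.60: X=0.11 G=25.94 E=1.27 Z=29.04
t=2.40: X=0.06 G=27.02 E=0.70 Z=21.31
t=3.20: X=0.03 G=27.61 E=0.39 Z=18.16
t=4.00: X=0.02 G=27.95 E=0.22 Z=16.67
t=4.80: X=0.01 G=28.14 E=0.12 Z=15.91
t=5.60: X=0.01 G=28.24 E=0.07 Z=15.50
t=6.40: X=0.00 G=28.30 E=0.04 Z=15.27
t=7.20: X=0.00 G=28.34 E=0.02 Z=15.15
G(0.09)=19.107 < 19.165 but G(0.10)=19.382 ≥ 19.165, so the first grid time is t=0.10.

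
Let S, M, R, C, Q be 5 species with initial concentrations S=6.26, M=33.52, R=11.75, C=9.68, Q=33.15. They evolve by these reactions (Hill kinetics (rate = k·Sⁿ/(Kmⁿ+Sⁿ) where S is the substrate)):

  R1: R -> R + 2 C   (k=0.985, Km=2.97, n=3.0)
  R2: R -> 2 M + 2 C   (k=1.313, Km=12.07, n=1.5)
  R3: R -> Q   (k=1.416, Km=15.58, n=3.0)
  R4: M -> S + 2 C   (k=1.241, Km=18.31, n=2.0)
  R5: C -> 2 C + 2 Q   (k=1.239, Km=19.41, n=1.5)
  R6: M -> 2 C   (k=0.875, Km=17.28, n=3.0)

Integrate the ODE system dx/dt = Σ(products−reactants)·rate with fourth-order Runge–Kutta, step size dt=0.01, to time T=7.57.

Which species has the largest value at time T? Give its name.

Dominant species at T: C

RK4 with dt=0.01: 757 steps to T=7.57. Trajectory (selected grid times):
t=0.00: S=6.26 M=33.52 R=11.75 C=9.68 Q=33.15
t=0.84: S=7.06 M=33.12 R=10.90 C=15.60 Q=34.19
t=1.68: S=7.86 M=32.67 R=10.12 C=21.59 Q=35.48
t=2.52: S=8.65 M=32.17 R=9.42 C=27.59 Q=36.93
t=3.36: S=9.43 M=31.63 R=8.79 C=33.59 Q=38.51
t=4.21: S=10.22 M=31.03 R=8.21 C=39.63 Q=40.20
t=5.05: S=10.99 M=30.41 R=7.68 C=45.55 Q=41.93
t=5.89: S=11.75 M=29.75 R=7.21 C=51.42 Q=43.71
t=6.73: S=12.50 M=29.06 R=6.77 C=57.21 Q=45.52
t=7.57: S=13.24 M=28.35 R=6.37 C=62.92 Q=47.36
At T=7.57: S=13.24 M=28.35 R=6.37 C=62.92 Q=47.36; the largest is C.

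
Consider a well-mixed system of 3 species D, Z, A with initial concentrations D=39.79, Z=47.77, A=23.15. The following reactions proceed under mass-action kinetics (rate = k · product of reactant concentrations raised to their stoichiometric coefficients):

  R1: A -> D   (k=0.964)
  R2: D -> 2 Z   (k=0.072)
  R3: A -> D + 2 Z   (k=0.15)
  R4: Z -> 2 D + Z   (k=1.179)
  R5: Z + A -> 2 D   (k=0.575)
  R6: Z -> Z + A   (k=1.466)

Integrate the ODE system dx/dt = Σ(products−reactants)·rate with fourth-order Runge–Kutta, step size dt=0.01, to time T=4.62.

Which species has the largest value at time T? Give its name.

RK4 with dt=0.01: 462 steps to T=4.62. Trajectory (selected grid times):
t=0.00: D=39.79 Z=47.77 A=23.15
t=0.51: D=140.93 Z=19.88 A=2.34
t=1.03: D=186.34 Z=19.19 A=2.31
t=1.54: D=231.42 Z=21.21 A=2.33
t=2.05: D=282.25 Z=24.67 A=2.36
t=2.57: D=343.12 Z=29.29 A=2.39
t=3.08: D=414.14 Z=34.86 A=2.41
t=3.59: D=498.83 Z=41.57 A=2.43
t=4.11: D=602.10 Z=49.77 A=2.45
t=4.62: D=723.27 Z=59.39 A=2.47
At T=4.62: D=723.27 Z=59.39 A=2.47; the largest is D.

Dominant species at T: D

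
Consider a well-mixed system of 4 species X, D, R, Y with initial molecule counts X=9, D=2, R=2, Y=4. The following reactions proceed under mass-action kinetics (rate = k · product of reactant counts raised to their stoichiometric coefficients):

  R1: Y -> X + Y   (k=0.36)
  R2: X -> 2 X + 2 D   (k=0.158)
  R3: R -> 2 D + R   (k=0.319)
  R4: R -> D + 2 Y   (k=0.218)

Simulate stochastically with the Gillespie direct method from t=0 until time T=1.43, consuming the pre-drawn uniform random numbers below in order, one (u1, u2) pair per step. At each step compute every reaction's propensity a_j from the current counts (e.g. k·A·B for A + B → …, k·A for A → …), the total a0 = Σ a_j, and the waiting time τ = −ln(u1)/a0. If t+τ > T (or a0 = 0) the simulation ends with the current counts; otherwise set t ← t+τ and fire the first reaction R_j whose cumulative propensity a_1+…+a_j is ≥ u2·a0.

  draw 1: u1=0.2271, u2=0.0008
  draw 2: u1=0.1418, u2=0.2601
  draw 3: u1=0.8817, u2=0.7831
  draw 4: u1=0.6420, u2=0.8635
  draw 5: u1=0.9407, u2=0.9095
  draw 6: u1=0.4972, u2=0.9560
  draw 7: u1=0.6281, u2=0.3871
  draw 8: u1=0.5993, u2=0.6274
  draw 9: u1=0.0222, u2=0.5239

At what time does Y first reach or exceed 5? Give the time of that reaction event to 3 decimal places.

t=0.000: X=9 D=2 R=2 Y=4
Draw 1: a1=1.440, a2=1.422, a3=0.638, a4=0.436, a0=3.936; τ=−ln(0.2271)/3.936=0.377 → t=0.377; u2·a0=0.0008·3.936=0.003 ≤ a1=1.440 → R1 fires; X=10 D=2 R=2 Y=4
Draw 2: a1=1.440, a2=1.580, a3=0.638, a4=0.436, a0=4.094; τ=−ln(0.1418)/4.094=0.477 → t=0.854; u2·a0=0.2601·4.094=1.065 ≤ a1=1.440 → R1 fires; X=11 D=2 R=2 Y=4
Draw 3: a1=1.440, a2=1.738, a3=0.638, a4=0.436, a0=4.252; τ=−ln(0.8817)/4.252=0.030 → t=0.883; u2·a0=0.7831·4.252=3.330; a1+a2=3.178 < 3.330 ≤ a1+…+a3=3.816 → R3 fires; X=11 D=4 R=2 Y=4
Draw 4: a1=1.440, a2=1.738, a3=0.638, a4=0.436, a0=4.252; τ=−ln(0.6420)/4.252=0.104 → t=0.988; u2·a0=0.8635·4.252=3.672; a1+a2=3.178 < 3.672 ≤ a1+…+a3=3.816 → R3 fires; X=11 D=6 R=2 Y=4
Draw 5: a1=1.440, a2=1.738, a3=0.638, a4=0.436, a0=4.252; τ=−ln(0.9407)/4.252=0.014 → t=1.002; u2·a0=0.9095·4.252=3.867; a1+…+a3=3.816 < 3.867 ≤ a1+…+a4=4.252 → R4 fires; X=11 D=7 R=1 Y=6
Draw 6: a1=2.160, a2=1.738, a3=0.319, a4=0.218, a0=4.435; τ=−ln(0.4972)/4.435=0.158 → t=1.160; u2·a0=0.9560·4.435=4.240; a1+…+a3=4.217 < 4.240 ≤ a1+…+a4=4.435 → R4 fires; X=11 D=8 R=0 Y=8
Draw 7: a1=2.880, a2=1.738, a3=0.000, a4=0.000, a0=4.618; τ=−ln(0.6281)/4.618=0.101 → t=1.260; u2·a0=0.3871·4.618=1.788 ≤ a1=2.880 → R1 fires; X=12 D=8 R=0 Y=8
Draw 8: a1=2.880, a2=1.896, a3=0.000, a4=0.000, a0=4.776; τ=−ln(0.5993)/4.776=0.107 → t=1.367; u2·a0=0.6274·4.776=2.996; a1=2.880 < 2.996 ≤ a1+a2=4.776 → R2 fires; X=13 D=10 R=0 Y=8
Draw 9: a1=2.880, a2=2.054, a3=0.000, a4=0.000, a0=4.934; τ=−ln(0.0222)/4.934=0.772 → t=2.139 > T=1.43: stop.
Y first becomes ≥ 5 when it reaches 6 at the event at t=1.002.

Threshold first reached at t = 1.002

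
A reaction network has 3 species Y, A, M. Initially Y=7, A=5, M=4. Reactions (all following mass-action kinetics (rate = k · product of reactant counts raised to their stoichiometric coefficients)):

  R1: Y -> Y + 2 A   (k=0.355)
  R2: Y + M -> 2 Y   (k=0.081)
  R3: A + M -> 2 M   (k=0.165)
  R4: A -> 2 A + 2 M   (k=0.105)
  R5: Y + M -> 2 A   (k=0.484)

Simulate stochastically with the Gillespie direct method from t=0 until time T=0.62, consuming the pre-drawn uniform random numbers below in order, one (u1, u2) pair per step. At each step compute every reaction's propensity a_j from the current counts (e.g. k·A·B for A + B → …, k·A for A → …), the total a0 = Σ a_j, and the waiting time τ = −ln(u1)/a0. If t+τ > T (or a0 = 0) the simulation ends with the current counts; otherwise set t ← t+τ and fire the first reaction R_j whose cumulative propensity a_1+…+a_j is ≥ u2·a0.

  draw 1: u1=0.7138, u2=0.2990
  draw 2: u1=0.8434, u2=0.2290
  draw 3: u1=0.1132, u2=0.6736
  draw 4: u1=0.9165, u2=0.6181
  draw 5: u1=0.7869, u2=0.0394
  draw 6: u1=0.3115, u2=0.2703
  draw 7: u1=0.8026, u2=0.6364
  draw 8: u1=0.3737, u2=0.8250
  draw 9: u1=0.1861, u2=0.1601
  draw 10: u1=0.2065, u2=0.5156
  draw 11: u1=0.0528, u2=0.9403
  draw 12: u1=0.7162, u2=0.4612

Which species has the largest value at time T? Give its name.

t=0.000: Y=7 A=5 M=4
Draw 1: a1=2.485, a2=2.268, a3=3.300, a4=0.525, a5=13.552, a0=22.130; τ=−ln(0.7138)/22.130=0.015 → t=0.015; u2·a0=0.2990·22.130=6.617; a1+a2=4.753 < 6.617 ≤ a1+…+a3=8.053 → R3 fires; Y=7 A=4 M=5
Draw 2: a1=2.485, a2=2.835, a3=3.300, a4=0.420, a5=16.940, a0=25.980; τ=−ln(0.8434)/25.980=0.007 → t=0.022; u2·a0=0.2290·25.980=5.949; a1+a2=5.320 < 5.949 ≤ a1+…+a3=8.620 → R3 fires; Y=7 A=3 M=6
Draw 3: a1=2.485, a2=3.402, a3=2.970, a4=0.315, a5=20.328, a0=29.500; τ=−ln(0.1132)/29.500=0.074 → t=0.096; u2·a0=0.6736·29.500=19.871; a1+…+a4=9.172 < 19.871 ≤ a1+…+a5=29.500 → R5 fires; Y=6 A=5 M=5
Draw 4: a1=2.130, a2=2.430, a3=4.125, a4=0.525, a5=14.520, a0=23.730; τ=−ln(0.9165)/23.730=0.004 → t=0.099; u2·a0=0.6181·23.730=14.668; a1+…+a4=9.210 < 14.668 ≤ a1+…+a5=23.730 → R5 fires; Y=5 A=7 M=4
Draw 5: a1=1.775, a2=1.620, a3=4.620, a4=0.735, a5=9.680, a0=18.430; τ=−ln(0.7869)/18.430=0.013 → t=0.112; u2·a0=0.0394·18.430=0.726 ≤ a1=1.775 → R1 fires; Y=5 A=9 M=4
Draw 6: a1=1.775, a2=1.620, a3=5.940, a4=0.945, a5=9.680, a0=19.960; τ=−ln(0.3115)/19.960=0.058 → t=0.171; u2·a0=0.2703·19.960=5.395; a1+a2=3.395 < 5.395 ≤ a1+…+a3=9.335 → R3 fires; Y=5 A=8 M=5
Draw 7: a1=1.775, a2=2.025, a3=6.600, a4=0.840, a5=12.100, a0=23.340; τ=−ln(0.8026)/23.340=0.009 → t=0.180; u2·a0=0.6364·23.340=14.854; a1+…+a4=11.240 < 14.854 ≤ a1+…+a5=23.340 → R5 fires; Y=4 A=10 M=4
Draw 8: a1=1.420, a2=1.296, a3=6.600, a4=1.050, a5=7.744, a0=18.110; τ=−ln(0.3737)/18.110=0.054 → t=0.235; u2·a0=0.8250·18.110=14.941; a1+…+a4=10.366 < 14.941 ≤ a1+…+a5=18.110 → R5 fires; Y=3 A=12 M=3
Draw 9: a1=1.065, a2=0.729, a3=5.940, a4=1.260, a5=4.356, a0=13.350; τ=−ln(0.1861)/13.350=0.126 → t=0.360; u2·a0=0.1601·13.350=2.137; a1+a2=1.794 < 2.137 ≤ a1+…+a3=7.734 → R3 fires; Y=3 A=11 M=4
Draw 10: a1=1.065, a2=0.972, a3=7.260, a4=1.155, a5=5.808, a0=16.260; τ=−ln(0.2065)/16.260=0.097 → t=0.457; u2·a0=0.5156·16.260=8.384; a1+a2=2.037 < 8.384 ≤ a1+…+a3=9.297 → R3 fires; Y=3 A=10 M=5
Draw 11: a1=1.065, a2=1.215, a3=8.250, a4=1.050, a5=7.260, a0=18.840; τ=−ln(0.0528)/18.840=0.156 → t=0.614; u2·a0=0.9403·18.840=17.715; a1+…+a4=11.580 < 17.715 ≤ a1+…+a5=18.840 → R5 fires; Y=2 A=12 M=4
Draw 12: a1=0.710, a2=0.648, a3=7.920, a4=1.260, a5=3.872, a0=14.410; τ=−ln(0.7162)/14.410=0.023 → t=0.637 > T=0.62: stop.
At T=0.62: Y=2 A=12 M=4; the largest is A.

Dominant species at T: A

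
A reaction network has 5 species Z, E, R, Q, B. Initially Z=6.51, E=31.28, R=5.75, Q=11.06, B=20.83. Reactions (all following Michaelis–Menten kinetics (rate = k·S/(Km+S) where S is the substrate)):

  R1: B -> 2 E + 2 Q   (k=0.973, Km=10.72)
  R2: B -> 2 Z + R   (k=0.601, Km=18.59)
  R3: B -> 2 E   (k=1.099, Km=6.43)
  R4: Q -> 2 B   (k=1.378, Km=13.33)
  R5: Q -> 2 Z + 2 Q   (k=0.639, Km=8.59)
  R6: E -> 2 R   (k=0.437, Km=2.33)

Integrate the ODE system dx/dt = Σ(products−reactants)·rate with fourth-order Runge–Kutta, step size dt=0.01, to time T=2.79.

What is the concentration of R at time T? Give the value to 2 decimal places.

RK4 with dt=0.01: 279 steps to T=2.79. Trajectory (selected grid times):
t=0.00: Z=6.51 E=31.28 R=5.75 Q=11.06 B=20.83
t=0.31: Z=6.93 E=32.07 R=6.10 Q=11.37 B=20.66
t=0.62: Z=7.35 E=32.86 R=6.45 Q=11.69 B=20.50
t=0.93: Z=7.78 E=33.65 R=6.80 Q=12.00 B=20.35
t=1.24: Z=8.20 E=34.43 R=7.15 Q=12.30 B=20.21
t=1.55: Z=8.63 E=35.22 R=7.50 Q=12.61 B=20.07
t=1.86: Z=9.06 E=36.00 R=7.85 Q=12.91 B=19.93
t=2.17: Z=9.49 E=36.78 R=8.21 Q=13.21 B=19.81
t=2.48: Z=9.93 E=37.55 R=8.56 Q=13.51 B=19.69
t=2.79: Z=10.36 E=38.33 R=8.91 Q=13.80 B=19.57
Read off R at T=2.79: 8.91

R at T = 8.91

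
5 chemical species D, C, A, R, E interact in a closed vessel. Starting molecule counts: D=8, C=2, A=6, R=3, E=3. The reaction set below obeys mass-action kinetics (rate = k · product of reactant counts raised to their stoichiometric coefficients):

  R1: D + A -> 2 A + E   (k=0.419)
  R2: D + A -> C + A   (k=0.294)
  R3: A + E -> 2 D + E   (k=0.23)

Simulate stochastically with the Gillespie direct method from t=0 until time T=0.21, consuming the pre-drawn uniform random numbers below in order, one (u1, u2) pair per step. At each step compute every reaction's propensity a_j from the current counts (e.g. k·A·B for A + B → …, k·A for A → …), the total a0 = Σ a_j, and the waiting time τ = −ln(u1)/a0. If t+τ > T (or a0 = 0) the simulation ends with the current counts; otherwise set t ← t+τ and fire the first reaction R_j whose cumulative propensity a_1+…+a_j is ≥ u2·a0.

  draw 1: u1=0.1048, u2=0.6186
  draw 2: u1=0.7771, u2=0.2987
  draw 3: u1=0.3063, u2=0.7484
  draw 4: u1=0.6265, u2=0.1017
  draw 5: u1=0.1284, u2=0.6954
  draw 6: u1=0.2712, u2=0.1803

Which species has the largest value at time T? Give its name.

t=0.000: D=8 C=2 A=6 R=3 E=3
Draw 1: a1=20.112, a2=14.112, a3=4.140, a0=38.364; τ=−ln(0.1048)/38.364=0.059 → t=0.059; u2·a0=0.6186·38.364=23.732; a1=20.112 < 23.732 ≤ a1+a2=34.224 → R2 fires; D=7 C=3 A=6 R=3 E=3
Draw 2: a1=17.598, a2=12.348, a3=4.140, a0=34.086; τ=−ln(0.7771)/34.086=0.007 → t=0.066; u2·a0=0.2987·34.086=10.181 ≤ a1=17.598 → R1 fires; D=6 C=3 A=7 R=3 E=4
Draw 3: a1=17.598, a2=12.348, a3=6.440, a0=36.386; τ=−ln(0.3063)/36.386=0.033 → t=0.099; u2·a0=0.7484·36.386=27.231; a1=17.598 < 27.231 ≤ a1+a2=29.946 → R2 fires; D=5 C=4 A=7 R=3 E=4
Draw 4: a1=14.665, a2=10.290, a3=6.440, a0=31.395; τ=−ln(0.6265)/31.395=0.015 → t=0.114; u2·a0=0.1017·31.395=3.193 ≤ a1=14.665 → R1 fires; D=4 C=4 A=8 R=3 E=5
Draw 5: a1=13.408, a2=9.408, a3=9.200, a0=32.016; τ=−ln(0.1284)/32.016=0.064 → t=0.178; u2·a0=0.6954·32.016=22.264; a1=13.408 < 22.264 ≤ a1+a2=22.816 → R2 fires; D=3 C=5 A=8 R=3 E=5
Draw 6: a1=10.056, a2=7.056, a3=9.200, a0=26.312; τ=−ln(0.2712)/26.312=0.050 → t=0.227 > T=0.21: stop.
At T=0.21: D=3 C=5 A=8 R=3 E=5; the largest is A.

Dominant species at T: A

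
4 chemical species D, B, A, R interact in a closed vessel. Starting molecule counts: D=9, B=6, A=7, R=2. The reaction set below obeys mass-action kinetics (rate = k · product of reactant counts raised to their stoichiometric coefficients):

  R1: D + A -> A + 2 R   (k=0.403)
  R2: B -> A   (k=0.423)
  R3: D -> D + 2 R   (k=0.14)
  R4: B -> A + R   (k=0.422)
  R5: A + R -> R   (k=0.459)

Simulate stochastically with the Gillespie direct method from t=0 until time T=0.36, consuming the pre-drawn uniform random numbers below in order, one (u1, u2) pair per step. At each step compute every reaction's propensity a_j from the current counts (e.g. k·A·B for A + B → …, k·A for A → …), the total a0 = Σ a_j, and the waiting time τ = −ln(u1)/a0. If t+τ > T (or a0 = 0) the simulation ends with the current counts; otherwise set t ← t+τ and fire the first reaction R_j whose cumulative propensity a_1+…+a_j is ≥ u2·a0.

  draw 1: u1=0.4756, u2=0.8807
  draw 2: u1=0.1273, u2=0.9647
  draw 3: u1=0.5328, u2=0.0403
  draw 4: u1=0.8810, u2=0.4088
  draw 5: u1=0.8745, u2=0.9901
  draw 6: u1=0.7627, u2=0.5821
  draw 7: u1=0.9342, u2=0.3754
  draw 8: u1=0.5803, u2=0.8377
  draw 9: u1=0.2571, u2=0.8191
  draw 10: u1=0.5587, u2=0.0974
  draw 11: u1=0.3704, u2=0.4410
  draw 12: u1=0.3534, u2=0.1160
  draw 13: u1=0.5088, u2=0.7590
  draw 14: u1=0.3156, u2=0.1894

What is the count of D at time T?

D at T = 4

t=0.000: D=9 B=6 A=7 R=2
Draw 1: a1=25.389, a2=2.538, a3=1.260, a4=2.532, a5=6.426, a0=38.145; τ=−ln(0.4756)/38.145=0.019 → t=0.019; u2·a0=0.8807·38.145=33.594; a1+…+a4=31.719 < 33.594 ≤ a1+…+a5=38.145 → R5 fires; D=9 B=6 A=6 R=2
Draw 2: a1=21.762, a2=2.538, a3=1.260, a4=2.532, a5=5.508, a0=33.600; τ=−ln(0.1273)/33.600=0.061 → t=0.081; u2·a0=0.9647·33.600=32.414; a1+…+a4=28.092 < 32.414 ≤ a1+…+a5=33.600 → R5 fires; D=9 B=6 A=5 R=2
Draw 3: a1=18.135, a2=2.538, a3=1.260, a4=2.532, a5=4.590, a0=29.055; τ=−ln(0.5328)/29.055=0.022 → t=0.102; u2·a0=0.0403·29.055=1.171 ≤ a1=18.135 → R1 fires; D=8 B=6 A=5 R=4
Draw 4: a1=16.120, a2=2.538, a3=1.120, a4=2.532, a5=9.180, a0=31.490; τ=−ln(0.8810)/31.490=0.004 → t=0.107; u2·a0=0.4088·31.490=12.873 ≤ a1=16.120 → R1 fires; D=7 B=6 A=5 R=6
Draw 5: a1=14.105, a2=2.538, a3=0.980, a4=2.532, a5=13.770, a0=33.925; τ=−ln(0.8745)/33.925=0.004 → t=0.110; u2·a0=0.9901·33.925=33.589; a1+…+a4=20.155 < 33.589 ≤ a1+…+a5=33.925 → R5 fires; D=7 B=6 A=4 R=6
Draw 6: a1=11.284, a2=2.538, a3=0.980, a4=2.532, a5=11.016, a0=28.350; τ=−ln(0.7627)/28.350=0.010 → t=0.120; u2·a0=0.5821·28.350=16.503; a1+…+a3=14.802 < 16.503 ≤ a1+…+a4=17.334 → R4 fires; D=7 B=5 A=5 R=7
Draw 7: a1=14.105, a2=2.115, a3=0.980, a4=2.110, a5=16.065, a0=35.375; τ=−ln(0.9342)/35.375=0.002 → t=0.122; u2·a0=0.3754·35.375=13.280 ≤ a1=14.105 → R1 fires; D=6 B=5 A=5 R=9
Draw 8: a1=12.090, a2=2.115, a3=0.840, a4=2.110, a5=20.655, a0=37.810; τ=−ln(0.5803)/37.810=0.014 → t=0.136; u2·a0=0.8377·37.810=31.673; a1+…+a4=17.155 < 31.673 ≤ a1+…+a5=37.810 → R5 fires; D=6 B=5 A=4 R=9
Draw 9: a1=9.672, a2=2.115, a3=0.840, a4=2.110, a5=16.524, a0=31.261; τ=−ln(0.2571)/31.261=0.043 → t=0.180; u2·a0=0.8191·31.261=25.606; a1+…+a4=14.737 < 25.606 ≤ a1+…+a5=31.261 → R5 fires; D=6 B=5 A=3 R=9
Draw 10: a1=7.254, a2=2.115, a3=0.840, a4=2.110, a5=12.393, a0=24.712; τ=−ln(0.5587)/24.712=0.024 → t=0.203; u2·a0=0.0974·24.712=2.407 ≤ a1=7.254 → R1 fires; D=5 B=5 A=3 R=11
Draw 11: a1=6.045, a2=2.115, a3=0.700, a4=2.110, a5=15.147, a0=26.117; τ=−ln(0.3704)/26.117=0.038 → t=0.241; u2·a0=0.4410·26.117=11.518; a1+…+a4=10.970 < 11.518 ≤ a1+…+a5=26.117 → R5 fires; D=5 B=5 A=2 R=11
Draw 12: a1=4.030, a2=2.115, a3=0.700, a4=2.110, a5=10.098, a0=19.053; τ=−ln(0.3534)/19.053=0.055 → t=0.296; u2·a0=0.1160·19.053=2.210 ≤ a1=4.030 → R1 fires; D=4 B=5 A=2 R=13
Draw 13: a1=3.224, a2=2.115, a3=0.560, a4=2.110, a5=11.934, a0=19.943; τ=−ln(0.5088)/19.943=0.034 → t=0.330; u2·a0=0.7590·19.943=15.137; a1+…+a4=8.009 < 15.137 ≤ a1+…+a5=19.943 → R5 fires; D=4 B=5 A=1 R=13
Draw 14: a1=1.612, a2=2.115, a3=0.560, a4=2.110, a5=5.967, a0=12.364; τ=−ln(0.3156)/12.364=0.093 → t=0.423 > T=0.36: stop.
Read off D at T=0.36: 4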